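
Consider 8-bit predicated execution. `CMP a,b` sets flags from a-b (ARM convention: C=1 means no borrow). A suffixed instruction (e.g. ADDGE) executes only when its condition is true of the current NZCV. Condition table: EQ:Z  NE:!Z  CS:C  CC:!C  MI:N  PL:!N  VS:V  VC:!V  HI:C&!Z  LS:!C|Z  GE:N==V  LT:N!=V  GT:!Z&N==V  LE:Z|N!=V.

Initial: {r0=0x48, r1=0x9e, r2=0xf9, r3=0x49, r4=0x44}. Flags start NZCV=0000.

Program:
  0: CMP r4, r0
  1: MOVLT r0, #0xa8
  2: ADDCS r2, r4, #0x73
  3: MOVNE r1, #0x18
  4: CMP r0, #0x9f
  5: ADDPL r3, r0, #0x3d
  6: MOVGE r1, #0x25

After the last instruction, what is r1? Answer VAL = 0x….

VAL = 0x25

0: ✓ CMP  NZCV=1000
1: ✓ MOVLT  r0←0xa8
2: · ADDCS
3: ✓ MOVNE  r1←0x18
4: ✓ CMP  NZCV=0010
5: ✓ ADDPL  r3←0xe5
6: ✓ MOVGE  r1←0x25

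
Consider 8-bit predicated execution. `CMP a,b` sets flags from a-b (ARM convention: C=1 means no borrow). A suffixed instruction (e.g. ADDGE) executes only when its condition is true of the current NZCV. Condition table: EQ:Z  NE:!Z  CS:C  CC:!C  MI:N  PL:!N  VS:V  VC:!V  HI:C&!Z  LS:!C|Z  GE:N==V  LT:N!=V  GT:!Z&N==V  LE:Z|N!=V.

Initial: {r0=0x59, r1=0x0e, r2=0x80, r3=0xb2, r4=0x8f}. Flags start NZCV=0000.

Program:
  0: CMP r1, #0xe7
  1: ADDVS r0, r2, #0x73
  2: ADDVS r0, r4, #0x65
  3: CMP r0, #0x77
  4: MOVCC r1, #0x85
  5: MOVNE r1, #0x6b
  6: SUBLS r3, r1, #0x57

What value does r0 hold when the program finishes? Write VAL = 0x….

VAL = 0x59

[0] flags=0000 → (cmp)
[1] flags=0000 VS?F → skip
[2] flags=0000 VS?F → skip
[3] flags=1000 → (cmp)
[4] flags=1000 CC?T → r1=0x85
[5] flags=1000 NE?T → r1=0x6b
[6] flags=1000 LS?T → r3=0x14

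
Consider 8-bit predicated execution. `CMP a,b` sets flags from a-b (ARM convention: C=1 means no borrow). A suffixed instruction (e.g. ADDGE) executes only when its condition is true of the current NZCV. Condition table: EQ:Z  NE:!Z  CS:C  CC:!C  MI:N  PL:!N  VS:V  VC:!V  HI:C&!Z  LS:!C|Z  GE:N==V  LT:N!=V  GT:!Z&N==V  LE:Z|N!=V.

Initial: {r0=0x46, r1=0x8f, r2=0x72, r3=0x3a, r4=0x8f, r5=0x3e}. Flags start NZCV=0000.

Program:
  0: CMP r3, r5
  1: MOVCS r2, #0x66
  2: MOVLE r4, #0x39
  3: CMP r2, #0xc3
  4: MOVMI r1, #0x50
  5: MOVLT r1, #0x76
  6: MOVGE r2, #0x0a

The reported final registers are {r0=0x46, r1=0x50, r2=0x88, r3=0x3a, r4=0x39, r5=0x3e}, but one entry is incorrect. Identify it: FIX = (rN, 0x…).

[0] flags=1000 → (cmp)
[1] flags=1000 CS?F → skip
[2] flags=1000 LE?T → r4=0x39
[3] flags=1001 → (cmp)
[4] flags=1001 MI?T → r1=0x50
[5] flags=1001 LT?F → skip
[6] flags=1001 GE?T → r2=0x0a

FIX = (r2, 0x0a)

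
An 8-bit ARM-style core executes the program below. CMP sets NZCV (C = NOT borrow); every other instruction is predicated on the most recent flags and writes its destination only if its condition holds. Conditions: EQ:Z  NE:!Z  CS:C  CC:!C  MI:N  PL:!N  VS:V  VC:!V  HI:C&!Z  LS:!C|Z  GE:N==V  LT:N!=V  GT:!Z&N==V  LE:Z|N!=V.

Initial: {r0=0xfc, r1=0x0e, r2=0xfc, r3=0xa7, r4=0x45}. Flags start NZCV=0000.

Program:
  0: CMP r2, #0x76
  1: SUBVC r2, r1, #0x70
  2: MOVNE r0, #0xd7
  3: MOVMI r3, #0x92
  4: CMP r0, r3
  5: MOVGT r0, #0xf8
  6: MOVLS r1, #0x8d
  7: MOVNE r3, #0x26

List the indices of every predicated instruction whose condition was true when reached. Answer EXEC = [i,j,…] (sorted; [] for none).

[0] flags=1010 → (cmp)
[1] flags=1010 VC?T → r2=0x9e
[2] flags=1010 NE?T → r0=0xd7
[3] flags=1010 MI?T → r3=0x92
[4] flags=0010 → (cmp)
[5] flags=0010 GT?T → r0=0xf8
[6] flags=0010 LS?F → skip
[7] flags=0010 NE?T → r3=0x26

EXEC = [1,2,3,5,7]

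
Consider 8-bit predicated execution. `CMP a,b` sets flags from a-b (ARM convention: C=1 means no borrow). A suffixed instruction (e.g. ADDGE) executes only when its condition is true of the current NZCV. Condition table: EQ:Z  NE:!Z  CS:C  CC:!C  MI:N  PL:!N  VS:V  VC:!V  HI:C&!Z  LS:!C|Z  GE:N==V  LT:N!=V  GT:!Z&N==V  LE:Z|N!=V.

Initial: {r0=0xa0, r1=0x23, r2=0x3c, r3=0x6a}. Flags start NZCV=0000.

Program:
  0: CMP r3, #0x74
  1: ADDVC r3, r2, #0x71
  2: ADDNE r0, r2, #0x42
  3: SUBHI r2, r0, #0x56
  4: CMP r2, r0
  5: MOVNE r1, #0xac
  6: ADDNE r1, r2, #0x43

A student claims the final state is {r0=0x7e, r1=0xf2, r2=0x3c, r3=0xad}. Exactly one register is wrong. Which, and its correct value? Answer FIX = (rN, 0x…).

FIX = (r1, 0x7f)

[0] flags=1000 → (cmp)
[1] flags=1000 VC?T → r3=0xad
[2] flags=1000 NE?T → r0=0x7e
[3] flags=1000 HI?F → skip
[4] flags=1000 → (cmp)
[5] flags=1000 NE?T → r1=0xac
[6] flags=1000 NE?T → r1=0x7f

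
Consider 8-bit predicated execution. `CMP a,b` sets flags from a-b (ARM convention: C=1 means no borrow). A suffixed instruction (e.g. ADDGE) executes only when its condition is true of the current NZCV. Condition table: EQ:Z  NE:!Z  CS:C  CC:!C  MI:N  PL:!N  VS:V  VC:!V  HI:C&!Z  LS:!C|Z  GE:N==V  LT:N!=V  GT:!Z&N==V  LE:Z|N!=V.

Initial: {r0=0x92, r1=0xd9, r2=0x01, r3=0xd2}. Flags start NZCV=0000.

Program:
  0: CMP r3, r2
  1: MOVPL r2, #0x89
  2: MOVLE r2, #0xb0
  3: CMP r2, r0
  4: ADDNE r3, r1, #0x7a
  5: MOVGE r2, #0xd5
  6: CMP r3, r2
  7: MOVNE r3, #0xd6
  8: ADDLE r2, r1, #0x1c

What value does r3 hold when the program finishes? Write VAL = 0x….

[0] flags=1010 → (cmp)
[1] flags=1010 PL?F → skip
[2] flags=1010 LE?T → r2=0xb0
[3] flags=0010 → (cmp)
[4] flags=0010 NE?T → r3=0x53
[5] flags=0010 GE?T → r2=0xd5
[6] flags=0000 → (cmp)
[7] flags=0000 NE?T → r3=0xd6
[8] flags=0000 LE?F → skip

VAL = 0xd6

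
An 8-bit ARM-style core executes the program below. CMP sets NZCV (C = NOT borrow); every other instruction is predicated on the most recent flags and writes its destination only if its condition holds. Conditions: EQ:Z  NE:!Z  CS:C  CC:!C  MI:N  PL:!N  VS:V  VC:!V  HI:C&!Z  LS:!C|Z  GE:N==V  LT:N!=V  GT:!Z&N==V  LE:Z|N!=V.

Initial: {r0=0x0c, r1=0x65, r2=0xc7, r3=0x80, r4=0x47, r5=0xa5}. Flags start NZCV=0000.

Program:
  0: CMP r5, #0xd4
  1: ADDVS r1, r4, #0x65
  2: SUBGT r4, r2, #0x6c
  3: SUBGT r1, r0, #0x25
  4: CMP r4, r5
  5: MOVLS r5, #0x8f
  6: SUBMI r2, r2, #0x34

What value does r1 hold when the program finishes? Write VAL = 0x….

0: ✓ CMP  NZCV=1000
1: · ADDVS
2: · SUBGT
3: · SUBGT
4: ✓ CMP  NZCV=1001
5: ✓ MOVLS  r5←0x8f
6: ✓ SUBMI  r2←0x93

VAL = 0x65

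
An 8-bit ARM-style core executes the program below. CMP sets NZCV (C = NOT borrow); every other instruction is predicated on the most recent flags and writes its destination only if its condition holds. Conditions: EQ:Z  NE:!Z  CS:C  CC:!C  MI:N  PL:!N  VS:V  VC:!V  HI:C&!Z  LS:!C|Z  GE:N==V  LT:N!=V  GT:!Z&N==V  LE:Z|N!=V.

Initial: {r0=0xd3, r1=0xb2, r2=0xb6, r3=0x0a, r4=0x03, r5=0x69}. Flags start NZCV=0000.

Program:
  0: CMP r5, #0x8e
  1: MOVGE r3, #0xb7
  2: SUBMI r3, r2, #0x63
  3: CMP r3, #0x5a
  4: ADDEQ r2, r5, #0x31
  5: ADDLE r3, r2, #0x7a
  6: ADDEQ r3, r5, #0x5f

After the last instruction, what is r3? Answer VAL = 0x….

VAL = 0x30

[0] flags=1001 → (cmp)
[1] flags=1001 GE?T → r3=0xb7
[2] flags=1001 MI?T → r3=0x53
[3] flags=1000 → (cmp)
[4] flags=1000 EQ?F → skip
[5] flags=1000 LE?T → r3=0x30
[6] flags=1000 EQ?F → skip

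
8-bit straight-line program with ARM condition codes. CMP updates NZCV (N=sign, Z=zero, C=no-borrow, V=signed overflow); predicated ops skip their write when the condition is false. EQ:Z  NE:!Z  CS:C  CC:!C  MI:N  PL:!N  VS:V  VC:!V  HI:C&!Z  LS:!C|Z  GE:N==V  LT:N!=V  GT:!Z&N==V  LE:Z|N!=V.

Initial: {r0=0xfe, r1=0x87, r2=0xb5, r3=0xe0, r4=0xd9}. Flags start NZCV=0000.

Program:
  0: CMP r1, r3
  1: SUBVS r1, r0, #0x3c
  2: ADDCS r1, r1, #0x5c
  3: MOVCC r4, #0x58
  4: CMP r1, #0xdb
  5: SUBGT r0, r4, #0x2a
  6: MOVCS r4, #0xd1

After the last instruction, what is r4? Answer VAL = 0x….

VAL = 0x58

[0] flags=1000 → (cmp)
[1] flags=1000 VS?F → skip
[2] flags=1000 CS?F → skip
[3] flags=1000 CC?T → r4=0x58
[4] flags=1000 → (cmp)
[5] flags=1000 GT?F → skip
[6] flags=1000 CS?F → skip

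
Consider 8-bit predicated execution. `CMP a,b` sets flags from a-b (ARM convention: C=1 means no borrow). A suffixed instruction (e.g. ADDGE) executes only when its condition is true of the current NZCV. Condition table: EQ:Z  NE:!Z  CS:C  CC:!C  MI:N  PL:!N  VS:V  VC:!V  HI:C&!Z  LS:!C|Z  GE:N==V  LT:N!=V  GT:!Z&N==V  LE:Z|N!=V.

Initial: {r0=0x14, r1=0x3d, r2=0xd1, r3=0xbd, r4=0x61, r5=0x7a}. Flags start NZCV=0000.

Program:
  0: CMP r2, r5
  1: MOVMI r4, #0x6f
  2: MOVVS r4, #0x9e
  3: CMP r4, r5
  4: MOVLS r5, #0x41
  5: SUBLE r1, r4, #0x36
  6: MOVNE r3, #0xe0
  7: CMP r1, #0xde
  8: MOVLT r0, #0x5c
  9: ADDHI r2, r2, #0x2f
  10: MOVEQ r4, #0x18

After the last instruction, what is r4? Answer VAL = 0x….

VAL = 0x9e

0: ✓ CMP  NZCV=0011
1: · MOVMI
2: ✓ MOVVS  r4←0x9e
3: ✓ CMP  NZCV=0011
4: · MOVLS
5: ✓ SUBLE  r1←0x68
6: ✓ MOVNE  r3←0xe0
7: ✓ CMP  NZCV=1001
8: · MOVLT
9: · ADDHI
10: · MOVEQ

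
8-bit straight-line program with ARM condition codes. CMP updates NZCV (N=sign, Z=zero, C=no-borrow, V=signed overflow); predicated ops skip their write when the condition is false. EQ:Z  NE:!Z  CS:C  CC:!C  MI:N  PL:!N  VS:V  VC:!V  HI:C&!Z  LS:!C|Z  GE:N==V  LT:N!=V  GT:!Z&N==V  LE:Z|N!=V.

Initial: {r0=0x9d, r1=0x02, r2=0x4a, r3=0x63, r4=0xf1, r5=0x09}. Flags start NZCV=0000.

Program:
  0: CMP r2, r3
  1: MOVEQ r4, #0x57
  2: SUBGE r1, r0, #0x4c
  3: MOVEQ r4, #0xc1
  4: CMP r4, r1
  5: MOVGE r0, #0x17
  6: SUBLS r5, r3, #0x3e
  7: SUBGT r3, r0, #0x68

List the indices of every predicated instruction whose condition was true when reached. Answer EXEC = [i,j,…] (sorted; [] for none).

[0] flags=1000 → (cmp)
[1] flags=1000 EQ?F → skip
[2] flags=1000 GE?F → skip
[3] flags=1000 EQ?F → skip
[4] flags=1010 → (cmp)
[5] flags=1010 GE?F → skip
[6] flags=1010 LS?F → skip
[7] flags=1010 GT?F → skip

EXEC = []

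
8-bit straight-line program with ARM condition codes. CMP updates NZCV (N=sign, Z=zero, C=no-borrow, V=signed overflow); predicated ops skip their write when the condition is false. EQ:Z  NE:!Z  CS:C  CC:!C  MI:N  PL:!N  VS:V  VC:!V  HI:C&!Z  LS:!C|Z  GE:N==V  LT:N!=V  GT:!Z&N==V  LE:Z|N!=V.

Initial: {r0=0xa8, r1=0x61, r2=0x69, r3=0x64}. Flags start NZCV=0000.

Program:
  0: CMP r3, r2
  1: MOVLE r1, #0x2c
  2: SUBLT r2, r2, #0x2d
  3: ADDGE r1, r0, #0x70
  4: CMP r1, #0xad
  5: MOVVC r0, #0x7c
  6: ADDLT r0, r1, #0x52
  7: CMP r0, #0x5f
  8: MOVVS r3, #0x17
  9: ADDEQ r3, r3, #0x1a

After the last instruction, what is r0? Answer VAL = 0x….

0: ✓ CMP  NZCV=1000
1: ✓ MOVLE  r1←0x2c
2: ✓ SUBLT  r2←0x3c
3: · ADDGE
4: ✓ CMP  NZCV=0000
5: ✓ MOVVC  r0←0x7c
6: · ADDLT
7: ✓ CMP  NZCV=0010
8: · MOVVS
9: · ADDEQ

VAL = 0x7c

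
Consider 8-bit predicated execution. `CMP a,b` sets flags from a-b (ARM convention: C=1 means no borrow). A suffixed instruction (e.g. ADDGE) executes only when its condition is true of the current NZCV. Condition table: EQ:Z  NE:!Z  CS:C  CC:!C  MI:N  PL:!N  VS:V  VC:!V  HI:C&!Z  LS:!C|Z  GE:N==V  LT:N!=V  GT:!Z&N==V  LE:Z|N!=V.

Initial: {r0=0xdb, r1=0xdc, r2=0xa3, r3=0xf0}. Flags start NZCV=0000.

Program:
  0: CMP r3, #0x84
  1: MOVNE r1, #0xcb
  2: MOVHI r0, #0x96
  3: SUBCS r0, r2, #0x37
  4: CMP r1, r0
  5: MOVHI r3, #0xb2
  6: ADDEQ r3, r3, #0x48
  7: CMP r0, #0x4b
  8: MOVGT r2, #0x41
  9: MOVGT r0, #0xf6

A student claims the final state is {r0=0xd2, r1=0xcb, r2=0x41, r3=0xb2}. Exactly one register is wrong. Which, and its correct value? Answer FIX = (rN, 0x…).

FIX = (r0, 0xf6)

0: ✓ CMP  NZCV=0010
1: ✓ MOVNE  r1←0xcb
2: ✓ MOVHI  r0←0x96
3: ✓ SUBCS  r0←0x6c
4: ✓ CMP  NZCV=0011
5: ✓ MOVHI  r3←0xb2
6: · ADDEQ
7: ✓ CMP  NZCV=0010
8: ✓ MOVGT  r2←0x41
9: ✓ MOVGT  r0←0xf6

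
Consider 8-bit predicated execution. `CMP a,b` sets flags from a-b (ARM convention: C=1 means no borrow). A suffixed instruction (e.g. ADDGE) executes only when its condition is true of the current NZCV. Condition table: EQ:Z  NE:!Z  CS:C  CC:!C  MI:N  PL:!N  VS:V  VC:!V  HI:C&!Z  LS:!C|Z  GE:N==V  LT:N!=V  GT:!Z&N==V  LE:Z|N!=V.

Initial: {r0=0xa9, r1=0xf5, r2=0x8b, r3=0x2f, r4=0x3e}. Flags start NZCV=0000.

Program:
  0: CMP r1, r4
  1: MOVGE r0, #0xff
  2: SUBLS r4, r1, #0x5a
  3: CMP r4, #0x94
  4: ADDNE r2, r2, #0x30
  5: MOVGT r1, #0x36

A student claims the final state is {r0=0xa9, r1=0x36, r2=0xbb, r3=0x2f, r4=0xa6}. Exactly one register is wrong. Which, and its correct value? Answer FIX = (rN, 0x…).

FIX = (r4, 0x3e)

[0] flags=1010 → (cmp)
[1] flags=1010 GE?F → skip
[2] flags=1010 LS?F → skip
[3] flags=1001 → (cmp)
[4] flags=1001 NE?T → r2=0xbb
[5] flags=1001 GT?T → r1=0x36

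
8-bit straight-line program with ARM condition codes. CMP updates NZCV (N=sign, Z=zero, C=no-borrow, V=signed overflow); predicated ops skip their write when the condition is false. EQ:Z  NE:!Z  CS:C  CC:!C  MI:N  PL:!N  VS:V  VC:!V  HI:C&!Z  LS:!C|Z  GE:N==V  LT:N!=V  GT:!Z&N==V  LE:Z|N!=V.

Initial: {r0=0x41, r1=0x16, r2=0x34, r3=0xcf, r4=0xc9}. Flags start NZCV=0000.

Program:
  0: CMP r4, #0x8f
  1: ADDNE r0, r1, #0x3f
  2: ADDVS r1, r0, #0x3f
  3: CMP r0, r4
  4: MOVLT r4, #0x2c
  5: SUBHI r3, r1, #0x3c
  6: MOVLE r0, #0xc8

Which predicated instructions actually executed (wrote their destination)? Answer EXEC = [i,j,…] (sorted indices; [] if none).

0: ✓ CMP  NZCV=0010
1: ✓ ADDNE  r0←0x55
2: · ADDVS
3: ✓ CMP  NZCV=1001
4: · MOVLT
5: · SUBHI
6: · MOVLE

EXEC = [1]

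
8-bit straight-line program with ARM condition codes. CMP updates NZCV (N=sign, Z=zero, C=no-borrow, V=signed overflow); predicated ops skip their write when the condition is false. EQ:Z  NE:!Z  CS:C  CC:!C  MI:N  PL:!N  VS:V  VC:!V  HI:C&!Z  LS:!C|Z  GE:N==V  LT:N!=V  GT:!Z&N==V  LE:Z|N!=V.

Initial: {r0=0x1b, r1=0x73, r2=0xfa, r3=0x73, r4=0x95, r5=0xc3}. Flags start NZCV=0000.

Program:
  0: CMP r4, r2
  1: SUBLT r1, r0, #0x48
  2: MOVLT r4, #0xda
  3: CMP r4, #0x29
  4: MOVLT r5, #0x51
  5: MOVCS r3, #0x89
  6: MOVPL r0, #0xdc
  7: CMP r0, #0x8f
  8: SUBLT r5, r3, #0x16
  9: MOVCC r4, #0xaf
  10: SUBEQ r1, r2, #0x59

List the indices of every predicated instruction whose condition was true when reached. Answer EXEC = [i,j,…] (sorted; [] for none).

EXEC = [1,2,4,5,9]

0: ✓ CMP  NZCV=1000
1: ✓ SUBLT  r1←0xd3
2: ✓ MOVLT  r4←0xda
3: ✓ CMP  NZCV=1010
4: ✓ MOVLT  r5←0x51
5: ✓ MOVCS  r3←0x89
6: · MOVPL
7: ✓ CMP  NZCV=1001
8: · SUBLT
9: ✓ MOVCC  r4←0xaf
10: · SUBEQ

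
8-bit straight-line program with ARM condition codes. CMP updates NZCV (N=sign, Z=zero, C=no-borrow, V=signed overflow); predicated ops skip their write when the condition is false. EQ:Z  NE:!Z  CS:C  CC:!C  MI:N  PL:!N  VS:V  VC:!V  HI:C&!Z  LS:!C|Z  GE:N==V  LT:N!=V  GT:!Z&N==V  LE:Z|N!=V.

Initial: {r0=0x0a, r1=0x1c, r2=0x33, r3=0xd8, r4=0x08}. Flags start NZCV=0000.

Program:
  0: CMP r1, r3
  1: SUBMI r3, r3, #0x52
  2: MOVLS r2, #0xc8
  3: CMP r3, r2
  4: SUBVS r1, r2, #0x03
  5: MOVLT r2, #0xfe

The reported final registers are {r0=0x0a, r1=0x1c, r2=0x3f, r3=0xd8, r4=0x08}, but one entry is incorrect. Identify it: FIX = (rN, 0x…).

FIX = (r2, 0xc8)

0: ✓ CMP  NZCV=0000
1: · SUBMI
2: ✓ MOVLS  r2←0xc8
3: ✓ CMP  NZCV=0010
4: · SUBVS
5: · MOVLT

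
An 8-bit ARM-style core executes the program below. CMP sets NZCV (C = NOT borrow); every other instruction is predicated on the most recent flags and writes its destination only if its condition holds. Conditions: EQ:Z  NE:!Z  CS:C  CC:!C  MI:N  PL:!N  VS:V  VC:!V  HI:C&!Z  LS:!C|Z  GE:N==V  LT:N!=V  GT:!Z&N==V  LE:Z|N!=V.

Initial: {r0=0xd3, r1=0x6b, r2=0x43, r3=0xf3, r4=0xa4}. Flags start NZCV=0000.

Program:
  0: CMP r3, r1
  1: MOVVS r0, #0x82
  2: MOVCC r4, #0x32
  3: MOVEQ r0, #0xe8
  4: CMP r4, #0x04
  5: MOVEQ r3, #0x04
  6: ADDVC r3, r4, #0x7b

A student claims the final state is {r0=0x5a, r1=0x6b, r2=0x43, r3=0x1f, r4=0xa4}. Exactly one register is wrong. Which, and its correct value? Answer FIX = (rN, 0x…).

[0] flags=1010 → (cmp)
[1] flags=1010 VS?F → skip
[2] flags=1010 CC?F → skip
[3] flags=1010 EQ?F → skip
[4] flags=1010 → (cmp)
[5] flags=1010 EQ?F → skip
[6] flags=1010 VC?T → r3=0x1f

FIX = (r0, 0xd3)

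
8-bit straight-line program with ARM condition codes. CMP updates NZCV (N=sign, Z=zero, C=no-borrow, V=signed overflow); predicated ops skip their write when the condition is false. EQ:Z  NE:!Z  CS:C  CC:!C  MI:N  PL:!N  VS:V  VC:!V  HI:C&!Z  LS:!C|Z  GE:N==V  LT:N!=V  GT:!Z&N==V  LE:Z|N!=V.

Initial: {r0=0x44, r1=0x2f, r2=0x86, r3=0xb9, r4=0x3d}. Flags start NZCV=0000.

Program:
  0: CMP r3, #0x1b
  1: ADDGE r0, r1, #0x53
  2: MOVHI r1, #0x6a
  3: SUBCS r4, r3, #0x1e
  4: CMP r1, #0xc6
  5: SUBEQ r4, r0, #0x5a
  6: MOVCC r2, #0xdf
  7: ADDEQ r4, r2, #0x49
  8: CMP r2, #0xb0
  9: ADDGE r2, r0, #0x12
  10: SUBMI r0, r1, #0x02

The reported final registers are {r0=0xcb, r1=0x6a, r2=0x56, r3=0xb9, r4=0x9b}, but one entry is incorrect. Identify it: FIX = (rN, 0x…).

FIX = (r0, 0x44)

[0] flags=1010 → (cmp)
[1] flags=1010 GE?F → skip
[2] flags=1010 HI?T → r1=0x6a
[3] flags=1010 CS?T → r4=0x9b
[4] flags=1001 → (cmp)
[5] flags=1001 EQ?F → skip
[6] flags=1001 CC?T → r2=0xdf
[7] flags=1001 EQ?F → skip
[8] flags=0010 → (cmp)
[9] flags=0010 GE?T → r2=0x56
[10] flags=0010 MI?F → skip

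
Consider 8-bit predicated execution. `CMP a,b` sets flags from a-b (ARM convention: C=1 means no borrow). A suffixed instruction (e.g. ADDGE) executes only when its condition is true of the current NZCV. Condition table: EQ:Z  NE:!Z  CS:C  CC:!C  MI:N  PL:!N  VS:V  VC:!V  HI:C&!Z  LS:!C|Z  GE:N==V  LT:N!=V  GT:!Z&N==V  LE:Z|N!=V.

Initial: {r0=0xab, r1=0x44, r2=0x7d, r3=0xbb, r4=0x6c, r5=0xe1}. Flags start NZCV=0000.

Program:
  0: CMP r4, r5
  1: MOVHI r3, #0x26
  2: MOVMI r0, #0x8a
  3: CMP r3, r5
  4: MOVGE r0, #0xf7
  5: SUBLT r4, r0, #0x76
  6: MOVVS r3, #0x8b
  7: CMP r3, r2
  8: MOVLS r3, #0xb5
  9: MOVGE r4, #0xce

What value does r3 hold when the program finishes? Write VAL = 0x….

[0] flags=1001 → (cmp)
[1] flags=1001 HI?F → skip
[2] flags=1001 MI?T → r0=0x8a
[3] flags=1000 → (cmp)
[4] flags=1000 GE?F → skip
[5] flags=1000 LT?T → r4=0x14
[6] flags=1000 VS?F → skip
[7] flags=0011 → (cmp)
[8] flags=0011 LS?F → skip
[9] flags=0011 GE?F → skip

VAL = 0xbb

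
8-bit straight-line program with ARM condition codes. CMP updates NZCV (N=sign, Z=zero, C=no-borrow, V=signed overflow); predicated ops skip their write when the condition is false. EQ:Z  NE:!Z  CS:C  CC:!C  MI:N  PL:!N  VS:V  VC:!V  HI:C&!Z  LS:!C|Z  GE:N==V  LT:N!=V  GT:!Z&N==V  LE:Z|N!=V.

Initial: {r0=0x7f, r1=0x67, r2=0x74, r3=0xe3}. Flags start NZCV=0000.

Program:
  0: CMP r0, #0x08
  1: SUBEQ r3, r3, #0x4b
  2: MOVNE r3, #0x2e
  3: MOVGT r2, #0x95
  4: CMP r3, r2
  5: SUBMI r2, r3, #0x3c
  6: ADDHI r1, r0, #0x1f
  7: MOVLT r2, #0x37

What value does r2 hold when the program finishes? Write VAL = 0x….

VAL = 0xf2

[0] flags=0010 → (cmp)
[1] flags=0010 EQ?F → skip
[2] flags=0010 NE?T → r3=0x2e
[3] flags=0010 GT?T → r2=0x95
[4] flags=1001 → (cmp)
[5] flags=1001 MI?T → r2=0xf2
[6] flags=1001 HI?F → skip
[7] flags=1001 LT?F → skip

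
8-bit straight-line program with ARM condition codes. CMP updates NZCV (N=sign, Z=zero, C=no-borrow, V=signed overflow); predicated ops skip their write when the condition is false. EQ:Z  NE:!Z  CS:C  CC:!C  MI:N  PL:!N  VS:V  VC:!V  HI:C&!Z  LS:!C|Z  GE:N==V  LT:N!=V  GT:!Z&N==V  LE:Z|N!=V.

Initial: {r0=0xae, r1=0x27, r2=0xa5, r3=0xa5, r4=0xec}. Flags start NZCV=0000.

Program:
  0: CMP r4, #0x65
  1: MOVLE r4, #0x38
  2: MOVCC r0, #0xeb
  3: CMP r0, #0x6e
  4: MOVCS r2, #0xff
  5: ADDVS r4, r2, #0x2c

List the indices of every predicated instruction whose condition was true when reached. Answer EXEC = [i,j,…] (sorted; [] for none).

[0] flags=1010 → (cmp)
[1] flags=1010 LE?T → r4=0x38
[2] flags=1010 CC?F → skip
[3] flags=0011 → (cmp)
[4] flags=0011 CS?T → r2=0xff
[5] flags=0011 VS?T → r4=0x2b

EXEC = [1,4,5]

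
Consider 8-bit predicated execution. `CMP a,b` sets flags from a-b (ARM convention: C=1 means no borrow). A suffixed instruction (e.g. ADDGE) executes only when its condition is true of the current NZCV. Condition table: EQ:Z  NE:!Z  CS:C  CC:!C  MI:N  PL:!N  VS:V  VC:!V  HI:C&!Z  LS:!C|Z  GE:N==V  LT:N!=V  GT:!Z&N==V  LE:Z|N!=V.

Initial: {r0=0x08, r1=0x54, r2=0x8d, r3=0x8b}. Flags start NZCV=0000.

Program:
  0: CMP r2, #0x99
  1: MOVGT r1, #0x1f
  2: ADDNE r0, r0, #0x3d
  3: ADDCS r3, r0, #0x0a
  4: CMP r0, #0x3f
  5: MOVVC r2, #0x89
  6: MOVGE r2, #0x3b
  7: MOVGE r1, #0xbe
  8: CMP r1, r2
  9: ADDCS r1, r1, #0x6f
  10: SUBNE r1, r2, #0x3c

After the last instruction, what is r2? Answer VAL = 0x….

[0] flags=1000 → (cmp)
[1] flags=1000 GT?F → skip
[2] flags=1000 NE?T → r0=0x45
[3] flags=1000 CS?F → skip
[4] flags=0010 → (cmp)
[5] flags=0010 VC?T → r2=0x89
[6] flags=0010 GE?T → r2=0x3b
[7] flags=0010 GE?T → r1=0xbe
[8] flags=1010 → (cmp)
[9] flags=1010 CS?T → r1=0x2d
[10] flags=1010 NE?T → r1=0xff

VAL = 0x3b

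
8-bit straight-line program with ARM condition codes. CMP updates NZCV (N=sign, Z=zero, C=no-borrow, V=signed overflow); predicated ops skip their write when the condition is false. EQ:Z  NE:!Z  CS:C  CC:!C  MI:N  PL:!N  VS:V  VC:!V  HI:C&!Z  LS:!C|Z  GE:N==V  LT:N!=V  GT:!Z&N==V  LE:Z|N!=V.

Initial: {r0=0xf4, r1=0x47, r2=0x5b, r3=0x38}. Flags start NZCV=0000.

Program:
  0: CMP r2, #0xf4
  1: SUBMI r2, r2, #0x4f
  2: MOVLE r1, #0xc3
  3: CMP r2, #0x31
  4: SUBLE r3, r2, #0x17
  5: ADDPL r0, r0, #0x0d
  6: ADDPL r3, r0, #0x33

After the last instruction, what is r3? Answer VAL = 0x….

VAL = 0x34

0: ✓ CMP  NZCV=0000
1: · SUBMI
2: · MOVLE
3: ✓ CMP  NZCV=0010
4: · SUBLE
5: ✓ ADDPL  r0←0x01
6: ✓ ADDPL  r3←0x34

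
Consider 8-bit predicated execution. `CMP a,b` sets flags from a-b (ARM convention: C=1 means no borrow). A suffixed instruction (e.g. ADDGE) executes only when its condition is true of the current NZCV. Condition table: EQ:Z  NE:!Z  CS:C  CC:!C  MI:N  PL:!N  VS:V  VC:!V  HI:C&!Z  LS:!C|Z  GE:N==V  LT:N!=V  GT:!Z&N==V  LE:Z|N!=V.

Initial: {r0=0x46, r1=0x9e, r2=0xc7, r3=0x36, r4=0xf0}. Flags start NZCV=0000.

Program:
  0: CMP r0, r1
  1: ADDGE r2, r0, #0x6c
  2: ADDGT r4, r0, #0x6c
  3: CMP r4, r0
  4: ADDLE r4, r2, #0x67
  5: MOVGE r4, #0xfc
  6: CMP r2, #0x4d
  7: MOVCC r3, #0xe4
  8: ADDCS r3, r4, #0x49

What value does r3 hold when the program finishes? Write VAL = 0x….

[0] flags=1001 → (cmp)
[1] flags=1001 GE?T → r2=0xb2
[2] flags=1001 GT?T → r4=0xb2
[3] flags=0011 → (cmp)
[4] flags=0011 LE?T → r4=0x19
[5] flags=0011 GE?F → skip
[6] flags=0011 → (cmp)
[7] flags=0011 CC?F → skip
[8] flags=0011 CS?T → r3=0x62

VAL = 0x62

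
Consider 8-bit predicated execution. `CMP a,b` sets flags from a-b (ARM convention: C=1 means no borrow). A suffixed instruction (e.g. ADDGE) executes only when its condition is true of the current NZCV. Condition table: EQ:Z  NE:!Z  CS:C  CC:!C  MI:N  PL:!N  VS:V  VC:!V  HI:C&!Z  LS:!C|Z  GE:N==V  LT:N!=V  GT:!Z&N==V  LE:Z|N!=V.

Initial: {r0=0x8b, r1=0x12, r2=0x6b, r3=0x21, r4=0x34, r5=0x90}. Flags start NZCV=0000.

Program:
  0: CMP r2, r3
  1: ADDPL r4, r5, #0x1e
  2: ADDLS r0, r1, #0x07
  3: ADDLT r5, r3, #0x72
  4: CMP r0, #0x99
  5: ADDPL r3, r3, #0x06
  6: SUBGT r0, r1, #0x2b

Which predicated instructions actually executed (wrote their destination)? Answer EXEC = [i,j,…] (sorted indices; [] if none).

[0] flags=0010 → (cmp)
[1] flags=0010 PL?T → r4=0xae
[2] flags=0010 LS?F → skip
[3] flags=0010 LT?F → skip
[4] flags=1000 → (cmp)
[5] flags=1000 PL?F → skip
[6] flags=1000 GT?F → skip

EXEC = [1]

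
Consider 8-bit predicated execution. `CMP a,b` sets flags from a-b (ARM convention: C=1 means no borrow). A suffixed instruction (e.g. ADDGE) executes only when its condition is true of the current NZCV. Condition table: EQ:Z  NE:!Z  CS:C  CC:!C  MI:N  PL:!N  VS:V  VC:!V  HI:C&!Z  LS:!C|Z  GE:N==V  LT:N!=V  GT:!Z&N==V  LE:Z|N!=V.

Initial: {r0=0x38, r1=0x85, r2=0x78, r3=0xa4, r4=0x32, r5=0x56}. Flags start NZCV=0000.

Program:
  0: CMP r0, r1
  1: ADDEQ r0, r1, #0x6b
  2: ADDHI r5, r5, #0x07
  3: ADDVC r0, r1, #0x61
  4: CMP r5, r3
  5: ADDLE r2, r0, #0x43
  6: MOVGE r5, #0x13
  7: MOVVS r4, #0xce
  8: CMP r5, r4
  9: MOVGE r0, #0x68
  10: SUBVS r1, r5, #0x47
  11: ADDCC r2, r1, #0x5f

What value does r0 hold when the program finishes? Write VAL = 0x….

VAL = 0x68

[0] flags=1001 → (cmp)
[1] flags=1001 EQ?F → skip
[2] flags=1001 HI?F → skip
[3] flags=1001 VC?F → skip
[4] flags=1001 → (cmp)
[5] flags=1001 LE?F → skip
[6] flags=1001 GE?T → r5=0x13
[7] flags=1001 VS?T → r4=0xce
[8] flags=0000 → (cmp)
[9] flags=0000 GE?T → r0=0x68
[10] flags=0000 VS?F → skip
[11] flags=0000 CC?T → r2=0xe4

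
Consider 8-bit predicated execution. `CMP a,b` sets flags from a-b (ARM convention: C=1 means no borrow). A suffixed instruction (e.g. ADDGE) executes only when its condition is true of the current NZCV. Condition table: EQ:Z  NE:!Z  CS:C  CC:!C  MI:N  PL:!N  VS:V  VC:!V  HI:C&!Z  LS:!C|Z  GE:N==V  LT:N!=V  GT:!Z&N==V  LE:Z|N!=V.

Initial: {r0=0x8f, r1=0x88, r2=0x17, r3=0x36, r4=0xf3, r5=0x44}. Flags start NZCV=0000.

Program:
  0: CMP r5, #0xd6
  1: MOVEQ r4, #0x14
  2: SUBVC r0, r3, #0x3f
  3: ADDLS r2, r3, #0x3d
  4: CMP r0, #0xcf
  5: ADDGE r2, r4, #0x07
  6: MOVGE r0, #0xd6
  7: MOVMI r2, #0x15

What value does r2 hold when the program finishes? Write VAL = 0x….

VAL = 0xfa

[0] flags=0000 → (cmp)
[1] flags=0000 EQ?F → skip
[2] flags=0000 VC?T → r0=0xf7
[3] flags=0000 LS?T → r2=0x73
[4] flags=0010 → (cmp)
[5] flags=0010 GE?T → r2=0xfa
[6] flags=0010 GE?T → r0=0xd6
[7] flags=0010 MI?F → skip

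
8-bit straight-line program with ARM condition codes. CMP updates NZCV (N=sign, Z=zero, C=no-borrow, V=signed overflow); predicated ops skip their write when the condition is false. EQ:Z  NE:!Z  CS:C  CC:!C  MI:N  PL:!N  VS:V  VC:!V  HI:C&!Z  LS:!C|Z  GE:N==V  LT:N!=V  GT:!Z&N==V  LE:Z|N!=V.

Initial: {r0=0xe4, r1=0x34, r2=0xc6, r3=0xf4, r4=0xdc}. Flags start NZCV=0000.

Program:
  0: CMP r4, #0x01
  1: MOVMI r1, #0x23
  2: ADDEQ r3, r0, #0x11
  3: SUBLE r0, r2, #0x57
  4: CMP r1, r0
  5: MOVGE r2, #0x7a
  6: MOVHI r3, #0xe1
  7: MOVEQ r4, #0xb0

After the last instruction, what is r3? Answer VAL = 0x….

VAL = 0xf4

[0] flags=1010 → (cmp)
[1] flags=1010 MI?T → r1=0x23
[2] flags=1010 EQ?F → skip
[3] flags=1010 LE?T → r0=0x6f
[4] flags=1000 → (cmp)
[5] flags=1000 GE?F → skip
[6] flags=1000 HI?F → skip
[7] flags=1000 EQ?F → skip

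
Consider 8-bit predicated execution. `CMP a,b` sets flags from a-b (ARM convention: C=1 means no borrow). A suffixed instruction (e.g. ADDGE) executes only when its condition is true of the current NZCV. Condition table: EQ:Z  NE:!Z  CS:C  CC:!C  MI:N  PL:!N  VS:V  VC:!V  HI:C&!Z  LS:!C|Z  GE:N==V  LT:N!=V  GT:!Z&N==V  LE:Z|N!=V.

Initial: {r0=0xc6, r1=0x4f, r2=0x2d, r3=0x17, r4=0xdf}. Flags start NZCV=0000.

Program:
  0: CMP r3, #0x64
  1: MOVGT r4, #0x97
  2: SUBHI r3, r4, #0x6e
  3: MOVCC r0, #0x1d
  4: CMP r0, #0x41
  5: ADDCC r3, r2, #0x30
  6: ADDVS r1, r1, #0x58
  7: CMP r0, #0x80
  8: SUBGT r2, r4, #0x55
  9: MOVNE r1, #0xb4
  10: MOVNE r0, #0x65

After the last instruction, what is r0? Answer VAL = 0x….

0: ✓ CMP  NZCV=1000
1: · MOVGT
2: · SUBHI
3: ✓ MOVCC  r0←0x1d
4: ✓ CMP  NZCV=1000
5: ✓ ADDCC  r3←0x5d
6: · ADDVS
7: ✓ CMP  NZCV=1001
8: ✓ SUBGT  r2←0x8a
9: ✓ MOVNE  r1←0xb4
10: ✓ MOVNE  r0←0x65

VAL = 0x65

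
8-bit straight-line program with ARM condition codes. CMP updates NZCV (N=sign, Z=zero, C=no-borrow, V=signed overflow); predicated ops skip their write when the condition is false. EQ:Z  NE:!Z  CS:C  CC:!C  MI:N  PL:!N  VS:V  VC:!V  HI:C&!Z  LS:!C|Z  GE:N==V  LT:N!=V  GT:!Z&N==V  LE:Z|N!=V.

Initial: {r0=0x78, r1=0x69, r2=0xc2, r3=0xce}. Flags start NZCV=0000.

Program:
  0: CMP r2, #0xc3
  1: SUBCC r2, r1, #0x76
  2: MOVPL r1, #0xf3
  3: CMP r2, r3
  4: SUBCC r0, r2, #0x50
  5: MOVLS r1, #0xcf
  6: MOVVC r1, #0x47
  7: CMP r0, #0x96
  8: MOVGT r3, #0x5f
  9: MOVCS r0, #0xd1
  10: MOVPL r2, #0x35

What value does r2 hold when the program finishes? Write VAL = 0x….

VAL = 0xf3

[0] flags=1000 → (cmp)
[1] flags=1000 CC?T → r2=0xf3
[2] flags=1000 PL?F → skip
[3] flags=0010 → (cmp)
[4] flags=0010 CC?F → skip
[5] flags=0010 LS?F → skip
[6] flags=0010 VC?T → r1=0x47
[7] flags=1001 → (cmp)
[8] flags=1001 GT?T → r3=0x5f
[9] flags=1001 CS?F → skip
[10] flags=1001 PL?F → skip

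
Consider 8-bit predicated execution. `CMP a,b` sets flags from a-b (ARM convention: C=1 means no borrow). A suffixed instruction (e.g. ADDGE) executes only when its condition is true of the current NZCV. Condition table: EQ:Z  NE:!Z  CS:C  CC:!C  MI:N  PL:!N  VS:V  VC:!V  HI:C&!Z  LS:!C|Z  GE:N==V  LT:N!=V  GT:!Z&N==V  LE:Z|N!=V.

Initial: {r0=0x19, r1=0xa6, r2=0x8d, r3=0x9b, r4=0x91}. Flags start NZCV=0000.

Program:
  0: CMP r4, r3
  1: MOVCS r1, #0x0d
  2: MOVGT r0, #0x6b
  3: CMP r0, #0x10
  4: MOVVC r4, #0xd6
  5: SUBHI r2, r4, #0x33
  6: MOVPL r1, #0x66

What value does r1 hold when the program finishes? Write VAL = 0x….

VAL = 0x66

[0] flags=1000 → (cmp)
[1] flags=1000 CS?F → skip
[2] flags=1000 GT?F → skip
[3] flags=0010 → (cmp)
[4] flags=0010 VC?T → r4=0xd6
[5] flags=0010 HI?T → r2=0xa3
[6] flags=0010 PL?T → r1=0x66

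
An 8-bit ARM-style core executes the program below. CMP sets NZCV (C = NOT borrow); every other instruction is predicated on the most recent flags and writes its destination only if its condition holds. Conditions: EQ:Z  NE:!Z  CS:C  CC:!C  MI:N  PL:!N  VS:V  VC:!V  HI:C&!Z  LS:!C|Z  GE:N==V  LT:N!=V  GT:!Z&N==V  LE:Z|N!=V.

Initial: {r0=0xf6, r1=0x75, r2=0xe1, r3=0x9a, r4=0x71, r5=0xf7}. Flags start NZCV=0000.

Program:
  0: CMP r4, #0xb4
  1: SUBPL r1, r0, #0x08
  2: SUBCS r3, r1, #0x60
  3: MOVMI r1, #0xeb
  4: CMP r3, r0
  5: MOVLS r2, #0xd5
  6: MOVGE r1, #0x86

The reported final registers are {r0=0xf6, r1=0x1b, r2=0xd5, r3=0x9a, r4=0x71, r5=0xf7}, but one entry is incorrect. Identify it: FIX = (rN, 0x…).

0: ✓ CMP  NZCV=1001
1: · SUBPL
2: · SUBCS
3: ✓ MOVMI  r1←0xeb
4: ✓ CMP  NZCV=1000
5: ✓ MOVLS  r2←0xd5
6: · MOVGE

FIX = (r1, 0xeb)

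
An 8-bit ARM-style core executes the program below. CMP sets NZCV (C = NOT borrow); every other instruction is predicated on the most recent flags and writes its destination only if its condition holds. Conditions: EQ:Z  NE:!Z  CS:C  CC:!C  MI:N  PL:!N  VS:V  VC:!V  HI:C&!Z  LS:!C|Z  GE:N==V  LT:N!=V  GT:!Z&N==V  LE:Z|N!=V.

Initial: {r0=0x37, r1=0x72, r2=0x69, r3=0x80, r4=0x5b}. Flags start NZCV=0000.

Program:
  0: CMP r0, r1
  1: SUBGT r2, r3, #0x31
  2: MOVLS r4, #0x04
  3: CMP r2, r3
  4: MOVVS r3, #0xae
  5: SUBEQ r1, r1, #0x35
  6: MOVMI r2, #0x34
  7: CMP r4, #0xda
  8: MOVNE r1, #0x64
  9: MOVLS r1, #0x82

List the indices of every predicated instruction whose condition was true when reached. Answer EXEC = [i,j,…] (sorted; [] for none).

EXEC = [2,4,6,8,9]

0: ✓ CMP  NZCV=1000
1: · SUBGT
2: ✓ MOVLS  r4←0x04
3: ✓ CMP  NZCV=1001
4: ✓ MOVVS  r3←0xae
5: · SUBEQ
6: ✓ MOVMI  r2←0x34
7: ✓ CMP  NZCV=0000
8: ✓ MOVNE  r1←0x64
9: ✓ MOVLS  r1←0x82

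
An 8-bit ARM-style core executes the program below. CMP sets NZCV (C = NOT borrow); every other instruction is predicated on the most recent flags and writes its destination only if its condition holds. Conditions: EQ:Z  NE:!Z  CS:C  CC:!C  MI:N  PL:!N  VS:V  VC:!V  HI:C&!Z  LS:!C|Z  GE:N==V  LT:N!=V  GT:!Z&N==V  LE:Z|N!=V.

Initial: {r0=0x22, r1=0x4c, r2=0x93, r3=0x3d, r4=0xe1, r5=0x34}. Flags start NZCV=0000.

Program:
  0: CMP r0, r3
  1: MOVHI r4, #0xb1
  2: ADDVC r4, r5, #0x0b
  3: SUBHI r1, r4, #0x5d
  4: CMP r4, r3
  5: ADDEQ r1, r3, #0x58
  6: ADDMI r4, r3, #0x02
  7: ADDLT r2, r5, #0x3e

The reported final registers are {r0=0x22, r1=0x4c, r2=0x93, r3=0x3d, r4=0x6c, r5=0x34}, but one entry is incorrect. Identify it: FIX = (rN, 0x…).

0: ✓ CMP  NZCV=1000
1: · MOVHI
2: ✓ ADDVC  r4←0x3f
3: · SUBHI
4: ✓ CMP  NZCV=0010
5: · ADDEQ
6: · ADDMI
7: · ADDLT

FIX = (r4, 0x3f)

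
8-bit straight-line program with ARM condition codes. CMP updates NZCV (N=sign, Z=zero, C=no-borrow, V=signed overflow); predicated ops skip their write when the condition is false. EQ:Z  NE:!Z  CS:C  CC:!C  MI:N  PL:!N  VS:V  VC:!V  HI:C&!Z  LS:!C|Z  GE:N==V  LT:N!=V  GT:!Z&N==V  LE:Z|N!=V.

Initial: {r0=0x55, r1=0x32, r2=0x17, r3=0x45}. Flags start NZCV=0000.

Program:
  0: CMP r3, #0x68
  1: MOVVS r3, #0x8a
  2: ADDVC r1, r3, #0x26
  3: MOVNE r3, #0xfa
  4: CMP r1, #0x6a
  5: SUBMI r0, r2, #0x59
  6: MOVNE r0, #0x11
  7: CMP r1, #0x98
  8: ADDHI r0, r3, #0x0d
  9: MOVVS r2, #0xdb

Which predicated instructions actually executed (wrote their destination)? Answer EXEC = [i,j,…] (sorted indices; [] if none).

[0] flags=1000 → (cmp)
[1] flags=1000 VS?F → skip
[2] flags=1000 VC?T → r1=0x6b
[3] flags=1000 NE?T → r3=0xfa
[4] flags=0010 → (cmp)
[5] flags=0010 MI?F → skip
[6] flags=0010 NE?T → r0=0x11
[7] flags=1001 → (cmp)
[8] flags=1001 HI?F → skip
[9] flags=1001 VS?T → r2=0xdb

EXEC = [2,3,6,9]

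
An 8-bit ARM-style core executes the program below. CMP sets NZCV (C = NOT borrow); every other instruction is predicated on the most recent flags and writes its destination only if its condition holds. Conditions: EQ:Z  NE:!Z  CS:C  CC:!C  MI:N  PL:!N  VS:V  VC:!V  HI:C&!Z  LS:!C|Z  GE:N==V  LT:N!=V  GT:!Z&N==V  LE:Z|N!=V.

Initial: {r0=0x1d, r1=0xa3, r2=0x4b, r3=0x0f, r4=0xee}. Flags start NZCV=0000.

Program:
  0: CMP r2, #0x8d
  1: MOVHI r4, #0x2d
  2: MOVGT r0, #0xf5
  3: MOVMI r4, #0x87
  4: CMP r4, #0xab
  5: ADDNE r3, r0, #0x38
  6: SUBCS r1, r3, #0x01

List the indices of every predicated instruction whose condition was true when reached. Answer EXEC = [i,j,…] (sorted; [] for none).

EXEC = [2,3,5]

[0] flags=1001 → (cmp)
[1] flags=1001 HI?F → skip
[2] flags=1001 GT?T → r0=0xf5
[3] flags=1001 MI?T → r4=0x87
[4] flags=1000 → (cmp)
[5] flags=1000 NE?T → r3=0x2d
[6] flags=1000 CS?F → skip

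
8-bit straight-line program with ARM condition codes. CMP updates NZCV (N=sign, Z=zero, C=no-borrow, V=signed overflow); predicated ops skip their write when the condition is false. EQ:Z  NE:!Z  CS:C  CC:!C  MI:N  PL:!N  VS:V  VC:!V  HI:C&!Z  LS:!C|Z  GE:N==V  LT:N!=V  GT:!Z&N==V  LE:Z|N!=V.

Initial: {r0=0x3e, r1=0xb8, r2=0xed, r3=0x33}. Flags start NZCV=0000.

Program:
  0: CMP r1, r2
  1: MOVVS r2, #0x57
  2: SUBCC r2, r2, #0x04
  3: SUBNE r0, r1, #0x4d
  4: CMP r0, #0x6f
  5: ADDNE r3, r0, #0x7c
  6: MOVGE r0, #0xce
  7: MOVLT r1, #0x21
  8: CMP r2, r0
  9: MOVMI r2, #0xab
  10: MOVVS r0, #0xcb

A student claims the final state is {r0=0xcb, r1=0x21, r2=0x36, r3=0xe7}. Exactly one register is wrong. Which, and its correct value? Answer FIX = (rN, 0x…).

FIX = (r2, 0xe9)

[0] flags=1000 → (cmp)
[1] flags=1000 VS?F → skip
[2] flags=1000 CC?T → r2=0xe9
[3] flags=1000 NE?T → r0=0x6b
[4] flags=1000 → (cmp)
[5] flags=1000 NE?T → r3=0xe7
[6] flags=1000 GE?F → skip
[7] flags=1000 LT?T → r1=0x21
[8] flags=0011 → (cmp)
[9] flags=0011 MI?F → skip
[10] flags=0011 VS?T → r0=0xcb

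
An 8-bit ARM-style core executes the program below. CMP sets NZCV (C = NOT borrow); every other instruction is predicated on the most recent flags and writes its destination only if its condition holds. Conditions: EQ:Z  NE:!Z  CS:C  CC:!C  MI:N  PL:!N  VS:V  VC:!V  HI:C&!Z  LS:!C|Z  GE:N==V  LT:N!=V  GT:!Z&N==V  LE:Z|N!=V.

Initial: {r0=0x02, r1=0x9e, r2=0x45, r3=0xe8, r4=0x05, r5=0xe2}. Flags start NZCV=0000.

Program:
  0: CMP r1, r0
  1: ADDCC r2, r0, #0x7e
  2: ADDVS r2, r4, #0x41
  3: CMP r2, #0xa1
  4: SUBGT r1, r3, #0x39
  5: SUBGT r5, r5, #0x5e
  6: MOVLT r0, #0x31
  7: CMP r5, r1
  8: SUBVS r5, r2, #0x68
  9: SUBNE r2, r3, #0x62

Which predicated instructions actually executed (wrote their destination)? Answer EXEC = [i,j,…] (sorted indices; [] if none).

EXEC = [4,5,9]

[0] flags=1010 → (cmp)
[1] flags=1010 CC?F → skip
[2] flags=1010 VS?F → skip
[3] flags=1001 → (cmp)
[4] flags=1001 GT?T → r1=0xaf
[5] flags=1001 GT?T → r5=0x84
[6] flags=1001 LT?F → skip
[7] flags=1000 → (cmp)
[8] flags=1000 VS?F → skip
[9] flags=1000 NE?T → r2=0x86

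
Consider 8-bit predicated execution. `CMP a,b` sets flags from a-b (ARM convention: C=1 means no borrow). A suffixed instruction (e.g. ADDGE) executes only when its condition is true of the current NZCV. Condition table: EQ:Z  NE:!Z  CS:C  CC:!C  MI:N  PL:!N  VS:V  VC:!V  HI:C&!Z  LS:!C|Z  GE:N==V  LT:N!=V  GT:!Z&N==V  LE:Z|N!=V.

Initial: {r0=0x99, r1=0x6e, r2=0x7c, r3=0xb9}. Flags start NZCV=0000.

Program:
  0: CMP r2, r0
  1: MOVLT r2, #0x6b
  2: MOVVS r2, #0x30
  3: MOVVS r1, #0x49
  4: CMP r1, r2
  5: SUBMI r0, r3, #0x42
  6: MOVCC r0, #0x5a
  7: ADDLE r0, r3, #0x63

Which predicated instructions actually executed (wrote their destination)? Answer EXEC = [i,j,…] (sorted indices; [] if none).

0: ✓ CMP  NZCV=1001
1: · MOVLT
2: ✓ MOVVS  r2←0x30
3: ✓ MOVVS  r1←0x49
4: ✓ CMP  NZCV=0010
5: · SUBMI
6: · MOVCC
7: · ADDLE

EXEC = [2,3]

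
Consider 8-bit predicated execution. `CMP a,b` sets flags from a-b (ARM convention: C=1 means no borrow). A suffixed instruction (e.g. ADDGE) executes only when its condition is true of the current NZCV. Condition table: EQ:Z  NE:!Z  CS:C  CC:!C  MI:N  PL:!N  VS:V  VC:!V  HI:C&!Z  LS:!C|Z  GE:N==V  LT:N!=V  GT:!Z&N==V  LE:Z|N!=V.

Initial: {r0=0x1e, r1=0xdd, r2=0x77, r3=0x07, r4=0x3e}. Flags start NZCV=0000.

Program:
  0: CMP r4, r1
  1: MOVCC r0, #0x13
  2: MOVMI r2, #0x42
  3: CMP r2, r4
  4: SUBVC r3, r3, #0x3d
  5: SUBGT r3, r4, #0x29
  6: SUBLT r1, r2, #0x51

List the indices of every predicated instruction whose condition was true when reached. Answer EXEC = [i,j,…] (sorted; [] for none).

EXEC = [1,4,5]

[0] flags=0000 → (cmp)
[1] flags=0000 CC?T → r0=0x13
[2] flags=0000 MI?F → skip
[3] flags=0010 → (cmp)
[4] flags=0010 VC?T → r3=0xca
[5] flags=0010 GT?T → r3=0x15
[6] flags=0010 LT?F → skip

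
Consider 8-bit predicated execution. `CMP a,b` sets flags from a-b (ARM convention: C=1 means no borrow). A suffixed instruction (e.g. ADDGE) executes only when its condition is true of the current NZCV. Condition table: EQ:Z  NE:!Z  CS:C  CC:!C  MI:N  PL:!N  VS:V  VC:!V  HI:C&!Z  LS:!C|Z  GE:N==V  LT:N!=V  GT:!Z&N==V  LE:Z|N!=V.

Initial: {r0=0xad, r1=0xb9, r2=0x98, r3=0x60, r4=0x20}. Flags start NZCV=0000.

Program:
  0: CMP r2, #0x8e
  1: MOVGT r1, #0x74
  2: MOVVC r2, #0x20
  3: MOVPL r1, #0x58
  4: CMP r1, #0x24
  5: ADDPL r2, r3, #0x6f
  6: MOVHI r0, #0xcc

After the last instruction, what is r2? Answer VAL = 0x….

VAL = 0xcf

0: ✓ CMP  NZCV=0010
1: ✓ MOVGT  r1←0x74
2: ✓ MOVVC  r2←0x20
3: ✓ MOVPL  r1←0x58
4: ✓ CMP  NZCV=0010
5: ✓ ADDPL  r2←0xcf
6: ✓ MOVHI  r0←0xcc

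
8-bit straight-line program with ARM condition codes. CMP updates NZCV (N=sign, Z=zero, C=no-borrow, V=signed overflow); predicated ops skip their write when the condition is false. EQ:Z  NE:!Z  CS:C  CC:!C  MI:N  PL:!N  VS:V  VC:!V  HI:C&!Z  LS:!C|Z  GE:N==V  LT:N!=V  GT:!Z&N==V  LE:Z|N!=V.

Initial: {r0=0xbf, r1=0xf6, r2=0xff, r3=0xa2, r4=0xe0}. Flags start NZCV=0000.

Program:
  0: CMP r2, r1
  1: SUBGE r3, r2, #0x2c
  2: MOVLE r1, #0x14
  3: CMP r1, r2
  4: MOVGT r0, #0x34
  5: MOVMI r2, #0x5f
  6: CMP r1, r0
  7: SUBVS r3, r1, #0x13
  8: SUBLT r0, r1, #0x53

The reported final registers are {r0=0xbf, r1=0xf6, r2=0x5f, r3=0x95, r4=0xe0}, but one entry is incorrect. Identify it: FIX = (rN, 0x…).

[0] flags=0010 → (cmp)
[1] flags=0010 GE?T → r3=0xd3
[2] flags=0010 LE?F → skip
[3] flags=1000 → (cmp)
[4] flags=1000 GT?F → skip
[5] flags=1000 MI?T → r2=0x5f
[6] flags=0010 → (cmp)
[7] flags=0010 VS?F → skip
[8] flags=0010 LT?F → skip

FIX = (r3, 0xd3)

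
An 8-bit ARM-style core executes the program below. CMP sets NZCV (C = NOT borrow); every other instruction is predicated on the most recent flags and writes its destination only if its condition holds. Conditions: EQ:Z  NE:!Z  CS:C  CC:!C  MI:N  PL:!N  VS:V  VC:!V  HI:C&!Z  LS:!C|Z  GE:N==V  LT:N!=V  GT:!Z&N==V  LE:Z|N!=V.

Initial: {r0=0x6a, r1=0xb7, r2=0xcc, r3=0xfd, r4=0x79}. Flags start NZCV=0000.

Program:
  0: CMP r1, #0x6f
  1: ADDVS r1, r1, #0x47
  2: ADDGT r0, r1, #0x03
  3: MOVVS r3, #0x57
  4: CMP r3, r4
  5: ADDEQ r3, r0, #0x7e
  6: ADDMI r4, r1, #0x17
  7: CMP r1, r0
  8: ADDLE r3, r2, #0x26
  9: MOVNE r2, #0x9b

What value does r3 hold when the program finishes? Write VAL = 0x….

[0] flags=0011 → (cmp)
[1] flags=0011 VS?T → r1=0xfe
[2] flags=0011 GT?F → skip
[3] flags=0011 VS?T → r3=0x57
[4] flags=1000 → (cmp)
[5] flags=1000 EQ?F → skip
[6] flags=1000 MI?T → r4=0x15
[7] flags=1010 → (cmp)
[8] flags=1010 LE?T → r3=0xf2
[9] flags=1010 NE?T → r2=0x9b

VAL = 0xf2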